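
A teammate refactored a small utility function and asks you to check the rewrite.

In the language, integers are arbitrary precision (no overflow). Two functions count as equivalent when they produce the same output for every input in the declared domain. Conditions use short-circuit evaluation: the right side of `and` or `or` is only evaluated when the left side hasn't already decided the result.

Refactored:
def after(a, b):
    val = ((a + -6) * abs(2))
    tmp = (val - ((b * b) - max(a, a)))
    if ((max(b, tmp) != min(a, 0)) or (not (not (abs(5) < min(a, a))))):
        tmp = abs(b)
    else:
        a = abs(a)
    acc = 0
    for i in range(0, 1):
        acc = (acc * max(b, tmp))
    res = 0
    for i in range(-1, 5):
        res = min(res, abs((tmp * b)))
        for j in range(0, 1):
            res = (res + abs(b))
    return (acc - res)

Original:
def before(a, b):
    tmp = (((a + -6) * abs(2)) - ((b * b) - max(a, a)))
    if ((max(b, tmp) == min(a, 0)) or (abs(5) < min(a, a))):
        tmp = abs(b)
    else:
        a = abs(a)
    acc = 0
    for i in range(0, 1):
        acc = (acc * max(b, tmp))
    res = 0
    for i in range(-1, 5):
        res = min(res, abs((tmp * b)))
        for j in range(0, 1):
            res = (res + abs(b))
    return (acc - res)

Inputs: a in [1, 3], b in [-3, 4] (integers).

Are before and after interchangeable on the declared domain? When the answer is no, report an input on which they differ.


Run the pair on a=1, b=-3.
before: tmp := -18 | ((max(b, tmp) == min(a, 0)) or (abs(5) < min(a, a))): false | a := 1 | acc := 0 | iter i=0: | acc := 0 | res := 0 | iter i=-1: | res := 0 | iter j=0: | res := 3 | iter i=0: | res := 3 | iter j=0: | res := 6 | iter i=1: | res := 6 | iter j=0: | res := 9 | iter i=2: | res := 9 | iter j=0: | res := 12 | iter i=3: | res := 12 | iter j=0: | res := 15 | iter i=4: | res := 15 | iter j=0: | res := 18 | result -18
after: val := -10 | tmp := -18 | ((max(b, tmp) != min(a, 0)) or (not (not (abs(5) < min(a, a))))): true | tmp := 3 | acc := 0 | iter i=0: | acc := 0 | res := 0 | iter i=-1: | res := 0 | iter j=0: | res := 3 | iter i=0: | res := 3 | iter j=0: | res := 6 | iter i=1: | res := 6 | iter j=0: | res := 9 | iter i=2: | res := 9 | iter j=0: | res := 12 | iter i=3: | res := 9 | iter j=0: | res := 12 | iter i=4: | res := 9 | iter j=0: | res := 12 | result -12
-18 and -12 differ, so these are not the same function on this domain.
verdict: not equivalent; witness: a=1, b=-3


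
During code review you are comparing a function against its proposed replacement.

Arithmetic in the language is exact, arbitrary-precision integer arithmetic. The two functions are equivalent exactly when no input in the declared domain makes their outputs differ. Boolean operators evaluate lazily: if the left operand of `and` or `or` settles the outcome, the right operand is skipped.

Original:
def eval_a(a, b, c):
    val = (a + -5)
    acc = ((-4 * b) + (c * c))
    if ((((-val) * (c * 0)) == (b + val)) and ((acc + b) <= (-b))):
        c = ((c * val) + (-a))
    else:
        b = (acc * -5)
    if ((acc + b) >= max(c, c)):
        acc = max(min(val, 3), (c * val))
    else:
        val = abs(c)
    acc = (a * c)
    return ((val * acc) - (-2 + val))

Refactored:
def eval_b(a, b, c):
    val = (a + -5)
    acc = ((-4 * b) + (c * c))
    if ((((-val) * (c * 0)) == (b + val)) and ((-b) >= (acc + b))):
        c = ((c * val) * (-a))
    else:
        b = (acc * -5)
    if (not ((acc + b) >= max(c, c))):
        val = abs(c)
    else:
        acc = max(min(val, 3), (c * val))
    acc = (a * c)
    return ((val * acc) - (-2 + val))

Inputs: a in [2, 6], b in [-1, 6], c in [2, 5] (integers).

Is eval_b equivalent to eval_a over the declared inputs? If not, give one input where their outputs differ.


Run the pair on a=2, b=3, c=2.
eval_a: val = -3; acc = -8; ((((-val) * (c * 0)) == (b + val)) and ((acc + b) <= (-b))) -> true; c = -8; ((acc + b) >= max(c, c)) -> true; acc = 24; acc = -16; return 53
eval_b: val = -3; acc = -8; ((((-val) * (c * 0)) == (b + val)) and ((-b) >= (acc + b))) -> true; c = 12; (not ((acc + b) >= max(c, c))) -> true; val = 12; acc = 24; return 278
53 against 278: the behavior changed.
verdict: not equivalent; witness: a=2, b=3, c=2


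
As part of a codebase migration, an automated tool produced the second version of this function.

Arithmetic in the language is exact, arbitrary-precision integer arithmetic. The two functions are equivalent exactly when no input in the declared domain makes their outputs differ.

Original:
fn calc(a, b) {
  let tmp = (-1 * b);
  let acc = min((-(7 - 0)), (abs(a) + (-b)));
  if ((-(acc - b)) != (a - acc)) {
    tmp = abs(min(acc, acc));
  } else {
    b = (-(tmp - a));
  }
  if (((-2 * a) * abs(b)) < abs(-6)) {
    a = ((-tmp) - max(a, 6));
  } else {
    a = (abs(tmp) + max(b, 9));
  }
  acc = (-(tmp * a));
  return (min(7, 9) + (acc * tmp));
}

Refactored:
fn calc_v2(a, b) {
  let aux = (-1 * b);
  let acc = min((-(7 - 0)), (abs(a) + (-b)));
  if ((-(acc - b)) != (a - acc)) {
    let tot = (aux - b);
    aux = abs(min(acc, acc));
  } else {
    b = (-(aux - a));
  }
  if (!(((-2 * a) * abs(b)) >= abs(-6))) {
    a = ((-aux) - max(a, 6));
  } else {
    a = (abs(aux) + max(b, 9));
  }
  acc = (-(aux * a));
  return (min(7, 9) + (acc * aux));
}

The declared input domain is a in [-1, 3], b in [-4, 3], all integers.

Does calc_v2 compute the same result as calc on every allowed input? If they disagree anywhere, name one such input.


This is a faithful refactor — arithmetic usage differs; also statement counts differ; also comparison usage differs; also local variable names differ; also boolean connective usage differs, but the computed results match everywhere.
Spot check at a=3, b=1 — calc: tmp = -1; acc = -7; ((-(acc - b)) != (a - acc)) -> true; tmp = 7; (((-2 * a) * abs(b)) < abs(-6)) -> true; a = -13; acc = 91; return 644. calc_v2: aux = -1; acc = -7; ((-(acc - b)) != (a - acc)) -> true; tot = -2; aux = 7; (!(((-2 * a) * abs(b)) >= abs(-6))) -> true; a = -13; acc = 91; return 644. Both give 644.
Sweeping the whole domain (40 inputs) finds no disagreement.
verdict: equivalent


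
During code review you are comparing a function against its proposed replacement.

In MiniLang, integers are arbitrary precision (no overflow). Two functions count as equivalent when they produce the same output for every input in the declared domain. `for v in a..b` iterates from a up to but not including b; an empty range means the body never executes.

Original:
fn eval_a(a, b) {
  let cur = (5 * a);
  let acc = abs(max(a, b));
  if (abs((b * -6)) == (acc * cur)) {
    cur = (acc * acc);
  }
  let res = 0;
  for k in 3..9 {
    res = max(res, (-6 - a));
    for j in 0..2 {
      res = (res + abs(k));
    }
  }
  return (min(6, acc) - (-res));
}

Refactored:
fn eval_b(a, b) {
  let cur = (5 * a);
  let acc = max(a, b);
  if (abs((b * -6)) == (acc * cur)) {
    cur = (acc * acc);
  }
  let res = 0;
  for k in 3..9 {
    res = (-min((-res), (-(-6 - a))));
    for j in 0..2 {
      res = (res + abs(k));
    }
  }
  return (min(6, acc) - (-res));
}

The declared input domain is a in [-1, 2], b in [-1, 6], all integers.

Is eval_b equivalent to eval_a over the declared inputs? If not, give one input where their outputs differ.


These are not equivalent — on a=-1, b=-1 the outputs split (67 vs 65).
eval_a: cur := -5 | acc := 1 | (abs((b * -6)) == (acc * cur)): false | res := 0 | iter k=3: | res := 0 | iter j=0: | res := 3 | iter j=1: | res := 6 | iter k=4: | res := 6 | iter j=0: | res := 10 | iter j=1: | res := 14 | iter k=5: | res := 14 | iter j=0: | res := 19 | iter j=1: | res := 24 | iter k=6: | res := 24 | iter j=0: | res := 30 | iter j=1: | res := 36 | iter k=7: | res := 36 | iter j=0: | res := 43 | iter j=1: | res := 50 | iter k=8: | res := 50 | iter j=0: | res := 58 | iter j=1: | res := 66 | result 67
eval_b: cur := -5 | acc := -1 | (abs((b * -6)) == (acc * cur)): false | res := 0 | iter k=3: | res := 0 | iter j=0: | res := 3 | iter j=1: | res := 6 | iter k=4: | res := 6 | iter j=0: | res := 10 | iter j=1: | res := 14 | iter k=5: | res := 14 | iter j=0: | res := 19 | iter j=1: | res := 24 | iter k=6: | res := 24 | iter j=0: | res := 30 | iter j=1: | res := 36 | iter k=7: | res := 36 | iter j=0: | res := 43 | iter j=1: | res := 50 | iter k=8: | res := 50 | iter j=0: | res := 58 | iter j=1: | res := 66 | result 65
verdict: not equivalent; witness: a=-1, b=-1


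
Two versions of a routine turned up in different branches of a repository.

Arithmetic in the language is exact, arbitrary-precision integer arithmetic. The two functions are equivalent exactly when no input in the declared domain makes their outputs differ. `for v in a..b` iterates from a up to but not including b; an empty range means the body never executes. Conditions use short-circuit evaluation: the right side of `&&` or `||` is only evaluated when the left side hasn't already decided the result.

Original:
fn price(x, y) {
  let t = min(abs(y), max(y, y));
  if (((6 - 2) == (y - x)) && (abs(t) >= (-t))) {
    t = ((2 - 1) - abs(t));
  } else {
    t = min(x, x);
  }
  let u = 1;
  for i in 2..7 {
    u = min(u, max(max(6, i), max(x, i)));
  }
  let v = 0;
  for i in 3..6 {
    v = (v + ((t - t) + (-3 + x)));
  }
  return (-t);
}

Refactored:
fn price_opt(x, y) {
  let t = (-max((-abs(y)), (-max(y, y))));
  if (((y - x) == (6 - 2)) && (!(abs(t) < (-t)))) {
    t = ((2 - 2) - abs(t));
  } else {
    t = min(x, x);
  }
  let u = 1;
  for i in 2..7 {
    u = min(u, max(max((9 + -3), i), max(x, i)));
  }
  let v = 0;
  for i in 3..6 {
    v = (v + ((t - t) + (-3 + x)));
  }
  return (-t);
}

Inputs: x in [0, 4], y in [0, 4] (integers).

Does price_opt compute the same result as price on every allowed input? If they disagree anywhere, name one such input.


There is a counterexample at x=0, y=4: 3 on one side, 4 on the other.
price: t := 4 | (((6 - 2) == (y - x)) && (abs(t) >= (-t))): true | t := -3 | u := 1 | iter i=2: | u := 1 | iter i=3: | u := 1 | iter i=4: | u := 1 | iter i=5: | u := 1 | iter i=6: | u := 1 | v := 0 | iter i=3: | v := -3 | iter i=4: | v := -6 | iter i=5: | v := -9 | result 3
price_opt: t := 4 | (((y - x) == (6 - 2)) && (!(abs(t) < (-t)))): true | t := -4 | u := 1 | iter i=2: | u := 1 | iter i=3: | u := 1 | iter i=4: | u := 1 | iter i=5: | u := 1 | iter i=6: | u := 1 | v := 0 | iter i=3: | v := -3 | iter i=4: | v := -6 | iter i=5: | v := -9 | result 4
verdict: not equivalent; witness: x=0, y=4


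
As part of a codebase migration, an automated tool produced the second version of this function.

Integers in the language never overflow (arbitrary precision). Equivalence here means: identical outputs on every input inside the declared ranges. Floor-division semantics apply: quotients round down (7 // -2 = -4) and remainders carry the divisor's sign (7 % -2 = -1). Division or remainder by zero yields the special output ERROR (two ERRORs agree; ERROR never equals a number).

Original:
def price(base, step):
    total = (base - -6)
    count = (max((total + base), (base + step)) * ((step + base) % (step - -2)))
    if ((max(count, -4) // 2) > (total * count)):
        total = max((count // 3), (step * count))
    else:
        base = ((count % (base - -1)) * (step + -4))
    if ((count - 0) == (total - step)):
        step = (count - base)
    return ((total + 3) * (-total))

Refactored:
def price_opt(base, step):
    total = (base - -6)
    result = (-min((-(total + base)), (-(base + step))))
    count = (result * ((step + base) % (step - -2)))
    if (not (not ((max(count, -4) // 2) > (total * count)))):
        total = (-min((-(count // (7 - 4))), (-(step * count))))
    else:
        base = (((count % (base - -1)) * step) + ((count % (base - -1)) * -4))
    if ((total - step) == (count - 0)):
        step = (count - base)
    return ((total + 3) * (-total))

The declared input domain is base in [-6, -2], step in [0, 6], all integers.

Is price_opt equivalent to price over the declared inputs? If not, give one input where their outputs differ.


Comparing the listings, the differences include: constant usage differs; also min/max/abs usage differs; also local variable names differ; also arithmetic usage differs; also statement counts differ; also boolean connective usage differs.
As a probe, take base=-5, step=2: price runs total := 1 | count := -3 | ((max(count, -4) // 2) > (total * count)): true | total := -1 | ((count - 0) == (total - step)): true | step := 2 | result 2; price_opt runs total := 1 | result := -3 | count := -3 | (not (not ((max(count, -4) // 2) > (total * count)))): true | total := -1 | ((total - step) == (count - 0)): true | step := 2 | result 2; both end at 2.
Checked all 35 inputs in the declared domain: the outputs agree on every one.
verdict: equivalent


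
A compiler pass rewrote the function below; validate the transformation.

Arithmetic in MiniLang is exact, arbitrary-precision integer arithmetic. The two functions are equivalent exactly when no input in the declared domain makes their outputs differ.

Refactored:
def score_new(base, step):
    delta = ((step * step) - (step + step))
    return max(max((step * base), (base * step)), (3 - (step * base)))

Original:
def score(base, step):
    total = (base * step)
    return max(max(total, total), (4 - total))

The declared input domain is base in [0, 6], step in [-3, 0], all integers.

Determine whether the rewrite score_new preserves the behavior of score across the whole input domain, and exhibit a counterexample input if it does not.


Consider the input base=0, step=-3.
score: total=0, then returns 4
score_new: delta=15, then returns 3
4 != 3, so the rewrite changes behavior.
verdict: not equivalent; witness: base=0, step=-3


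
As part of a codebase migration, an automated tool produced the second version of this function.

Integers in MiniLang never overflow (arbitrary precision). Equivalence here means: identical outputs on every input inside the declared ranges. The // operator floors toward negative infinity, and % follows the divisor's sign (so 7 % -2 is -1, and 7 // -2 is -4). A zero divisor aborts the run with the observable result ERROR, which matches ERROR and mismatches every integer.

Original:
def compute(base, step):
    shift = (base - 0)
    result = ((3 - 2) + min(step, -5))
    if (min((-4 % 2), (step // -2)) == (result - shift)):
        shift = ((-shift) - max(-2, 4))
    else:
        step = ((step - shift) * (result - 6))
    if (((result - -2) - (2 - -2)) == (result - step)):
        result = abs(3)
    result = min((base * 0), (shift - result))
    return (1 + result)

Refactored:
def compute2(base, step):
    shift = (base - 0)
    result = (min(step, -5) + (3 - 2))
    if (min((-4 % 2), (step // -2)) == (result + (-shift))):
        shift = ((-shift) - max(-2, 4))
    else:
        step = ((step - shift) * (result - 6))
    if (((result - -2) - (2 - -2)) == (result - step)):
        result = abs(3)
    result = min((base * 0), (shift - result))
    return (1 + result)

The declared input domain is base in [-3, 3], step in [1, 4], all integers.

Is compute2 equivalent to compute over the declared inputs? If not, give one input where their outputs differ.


Equivalent — the differences include arithmetic usage differs, yet no declared input distinguishes the two.
As a probe, take base=3, step=3: compute runs shift := 3 | result := -4 | (min((-4 % 2), (step // -2)) == (result - shift)): false | step := 0 | (((result - -2) - (2 - -2)) == (result - step)): false | result := 0 | result 1; compute2 runs shift := 3 | result := -4 | (min((-4 % 2), (step // -2)) == (result + (-shift))): false | step := 0 | (((result - -2) - (2 - -2)) == (result - step)): false | result := 0 | result 1; both end at 1.
An exhaustive pass over the 28 declared inputs shows identical outputs.
verdict: equivalent


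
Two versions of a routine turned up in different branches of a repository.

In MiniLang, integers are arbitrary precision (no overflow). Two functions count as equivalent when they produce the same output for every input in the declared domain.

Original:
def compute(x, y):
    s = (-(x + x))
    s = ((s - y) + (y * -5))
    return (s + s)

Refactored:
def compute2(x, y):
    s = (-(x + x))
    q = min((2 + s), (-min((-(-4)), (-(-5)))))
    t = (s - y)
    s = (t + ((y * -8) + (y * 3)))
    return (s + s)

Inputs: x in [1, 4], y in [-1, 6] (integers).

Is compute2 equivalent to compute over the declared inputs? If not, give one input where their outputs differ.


There is a behavioral-looking edit here, yet the outcome never shifts on this domain.
As a probe, take x=3, y=0: compute runs s := -6 | s := -6 | result -12; compute2 runs s := -6 | q := -4 | t := -6 | s := -6 | result -12; both end at -12.
An exhaustive pass over the 32 declared inputs shows identical outputs.
verdict: equivalent


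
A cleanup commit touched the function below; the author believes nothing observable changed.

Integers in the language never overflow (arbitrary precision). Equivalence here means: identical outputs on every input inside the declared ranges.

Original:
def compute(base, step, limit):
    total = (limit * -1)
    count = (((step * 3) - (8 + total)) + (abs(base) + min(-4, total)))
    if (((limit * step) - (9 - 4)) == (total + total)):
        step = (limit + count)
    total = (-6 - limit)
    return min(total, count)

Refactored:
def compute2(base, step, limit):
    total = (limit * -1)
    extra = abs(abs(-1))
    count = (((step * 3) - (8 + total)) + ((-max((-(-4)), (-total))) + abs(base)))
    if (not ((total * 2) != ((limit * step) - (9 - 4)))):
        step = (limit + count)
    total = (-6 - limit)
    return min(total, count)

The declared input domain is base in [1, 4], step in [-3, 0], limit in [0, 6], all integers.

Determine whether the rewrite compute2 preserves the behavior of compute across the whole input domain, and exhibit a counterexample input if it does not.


Equivalent — the differences include local variable names differ, plus boolean connective usage differs, plus statement counts differ, plus arithmetic usage differs, plus min/max/abs usage differs, plus constant usage differs, plus comparison usage differs, yet no declared input distinguishes the two.
One worked example (base=3, step=-1, limit=6) — compute: total becomes -6; next count becomes -8; next (((limit * step) - (9 - 4)) == (total + total)) evaluates to false; next total becomes -12; next final value -12; compute2: total becomes -6; next extra becomes 1; next count becomes -8; next (not ((total * 2) != ((limit * step) - (9 - 4)))) evaluates to false; next total becomes -12; next final value -12; agreement on -12.
Every one of the 112 inputs gives matching results.
verdict: equivalent


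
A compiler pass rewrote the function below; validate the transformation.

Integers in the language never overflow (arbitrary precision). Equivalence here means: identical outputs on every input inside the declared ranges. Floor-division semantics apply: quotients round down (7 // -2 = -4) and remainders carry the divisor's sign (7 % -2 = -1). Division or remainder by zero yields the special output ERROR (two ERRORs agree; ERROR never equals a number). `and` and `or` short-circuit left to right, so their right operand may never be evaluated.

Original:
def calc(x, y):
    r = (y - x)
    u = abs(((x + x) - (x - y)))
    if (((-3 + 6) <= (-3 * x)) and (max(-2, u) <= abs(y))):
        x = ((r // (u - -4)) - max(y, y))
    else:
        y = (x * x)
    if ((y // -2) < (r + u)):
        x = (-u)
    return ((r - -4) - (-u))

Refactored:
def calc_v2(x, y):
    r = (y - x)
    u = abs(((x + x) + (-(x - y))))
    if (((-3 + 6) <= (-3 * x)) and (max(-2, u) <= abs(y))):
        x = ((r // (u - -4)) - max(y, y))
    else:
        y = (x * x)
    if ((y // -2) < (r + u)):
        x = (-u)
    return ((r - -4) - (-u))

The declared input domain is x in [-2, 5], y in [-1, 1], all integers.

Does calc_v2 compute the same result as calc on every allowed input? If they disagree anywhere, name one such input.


Although arithmetic usage differs, 24/24 inputs agree.
verdict: equivalent


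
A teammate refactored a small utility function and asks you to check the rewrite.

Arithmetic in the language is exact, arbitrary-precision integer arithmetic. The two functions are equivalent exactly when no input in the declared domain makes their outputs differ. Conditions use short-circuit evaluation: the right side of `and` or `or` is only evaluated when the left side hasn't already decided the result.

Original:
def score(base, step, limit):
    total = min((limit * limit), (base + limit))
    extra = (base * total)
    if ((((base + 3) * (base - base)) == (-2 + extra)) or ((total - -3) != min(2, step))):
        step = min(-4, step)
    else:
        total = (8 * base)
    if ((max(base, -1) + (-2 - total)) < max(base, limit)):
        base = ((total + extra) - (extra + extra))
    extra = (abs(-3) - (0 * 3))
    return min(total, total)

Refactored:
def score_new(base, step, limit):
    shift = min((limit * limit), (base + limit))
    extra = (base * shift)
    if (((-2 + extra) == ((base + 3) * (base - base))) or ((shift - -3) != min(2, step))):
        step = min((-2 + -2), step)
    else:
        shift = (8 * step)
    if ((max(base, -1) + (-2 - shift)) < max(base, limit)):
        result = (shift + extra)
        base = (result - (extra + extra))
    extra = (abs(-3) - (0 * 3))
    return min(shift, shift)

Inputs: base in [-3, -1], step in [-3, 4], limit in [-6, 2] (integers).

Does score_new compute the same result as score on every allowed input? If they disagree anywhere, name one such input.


There is a counterexample at base=-3, step=-2, limit=-2: -24 on one side, -16 on the other.
score: total becomes -5; next extra becomes 15; next ((((base + 3) * (base - base)) == (-2 + extra)) or ((total - -3) != min(2, step))) evaluates to false; next total becomes -24; next ((max(base, -1) + (-2 - total)) < max(base, limit)) evaluates to false; next extra becomes 3; next final value -24
score_new: shift becomes -5; next extra becomes 15; next (((-2 + extra) == ((base + 3) * (base - base))) or ((shift - -3) != min(2, step))) evaluates to false; next shift becomes -16; next ((max(base, -1) + (-2 - shift)) < max(base, limit)) evaluates to false; next extra becomes 3; next final value -16
verdict: not equivalent; witness: base=-3, step=-2, limit=-2


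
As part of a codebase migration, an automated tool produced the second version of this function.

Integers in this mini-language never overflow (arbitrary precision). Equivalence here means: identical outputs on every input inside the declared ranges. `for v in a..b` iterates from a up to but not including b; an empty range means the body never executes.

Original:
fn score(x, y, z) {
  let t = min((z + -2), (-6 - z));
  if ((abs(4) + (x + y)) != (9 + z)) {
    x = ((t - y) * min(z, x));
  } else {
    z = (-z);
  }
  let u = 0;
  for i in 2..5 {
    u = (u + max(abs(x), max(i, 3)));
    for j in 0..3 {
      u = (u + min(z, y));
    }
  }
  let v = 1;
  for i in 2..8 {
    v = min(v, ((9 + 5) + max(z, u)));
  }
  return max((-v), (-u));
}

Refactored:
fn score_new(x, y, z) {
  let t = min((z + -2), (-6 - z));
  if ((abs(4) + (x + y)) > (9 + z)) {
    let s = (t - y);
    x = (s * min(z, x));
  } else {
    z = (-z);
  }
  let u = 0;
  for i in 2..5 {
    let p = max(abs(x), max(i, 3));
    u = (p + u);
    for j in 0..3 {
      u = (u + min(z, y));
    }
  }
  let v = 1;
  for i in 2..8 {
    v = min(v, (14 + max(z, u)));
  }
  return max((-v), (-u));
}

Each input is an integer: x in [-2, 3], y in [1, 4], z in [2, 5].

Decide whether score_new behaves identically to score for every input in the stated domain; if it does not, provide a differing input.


These are not equivalent — on x=-2, y=1, z=2 the outputs split (-1 vs 8).
score: t = -8; ((abs(4) + (x + y)) != (9 + z)) -> true; x = 18; u = 0; [i=2]; u = 18; [j=0]; u = 19; [j=1]; u = 20; [j=2]; u = 21; [i=3]; u = 39; [j=0]; u = 40; [j=1]; u = 41; [j=2]; u = 42; [i=4]; u = 60; [j=0]; u = 61; [j=1]; u = 62; [j=2]; u = 63; v = 1; [i=2]; v = 1; [i=3]; v = 1; [i=4]; v = 1; [i=5]; v = 1; [i=6]; v = 1; [i=7]; v = 1; return -1
score_new: t = -8; ((abs(4) + (x + y)) > (9 + z)) -> false; z = -2; u = 0; [i=2]; p = 3; u = 3; [j=0]; u = 1; [j=1]; u = -1; [j=2]; u = -3; [i=3]; p = 3; u = 0; [j=0]; u = -2; [j=1]; u = -4; [j=2]; u = -6; [i=4]; p = 4; u = -2; [j=0]; u = -4; [j=1]; u = -6; [j=2]; u = -8; v = 1; [i=2]; v = 1; [i=3]; v = 1; [i=4]; v = 1; [i=5]; v = 1; [i=6]; v = 1; [i=7]; v = 1; return 8
verdict: not equivalent; witness: x=-2, y=1, z=2


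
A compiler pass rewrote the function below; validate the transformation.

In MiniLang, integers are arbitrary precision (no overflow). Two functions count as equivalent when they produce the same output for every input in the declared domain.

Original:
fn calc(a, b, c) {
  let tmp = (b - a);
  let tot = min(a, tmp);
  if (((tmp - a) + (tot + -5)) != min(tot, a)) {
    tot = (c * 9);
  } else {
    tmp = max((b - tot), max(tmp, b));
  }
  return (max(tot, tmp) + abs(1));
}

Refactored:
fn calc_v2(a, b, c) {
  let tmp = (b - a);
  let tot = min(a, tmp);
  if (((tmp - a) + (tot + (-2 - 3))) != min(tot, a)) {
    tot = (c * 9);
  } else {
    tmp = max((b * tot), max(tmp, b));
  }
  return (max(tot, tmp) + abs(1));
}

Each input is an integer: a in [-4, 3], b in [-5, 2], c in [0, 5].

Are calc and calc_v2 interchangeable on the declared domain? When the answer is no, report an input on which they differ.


These are not equivalent — on a=-4, b=-3, c=0 the outputs split (2 vs 13).
calc: tmp := 1 | tot := -4 | (((tmp - a) + (tot + -5)) != min(tot, a)): false | tmp := 1 | result 2
calc_v2: tmp := 1 | tot := -4 | (((tmp - a) + (tot + (-2 - 3))) != min(tot, a)): false | tmp := 12 | result 13
verdict: not equivalent; witness: a=-4, b=-3, c=0


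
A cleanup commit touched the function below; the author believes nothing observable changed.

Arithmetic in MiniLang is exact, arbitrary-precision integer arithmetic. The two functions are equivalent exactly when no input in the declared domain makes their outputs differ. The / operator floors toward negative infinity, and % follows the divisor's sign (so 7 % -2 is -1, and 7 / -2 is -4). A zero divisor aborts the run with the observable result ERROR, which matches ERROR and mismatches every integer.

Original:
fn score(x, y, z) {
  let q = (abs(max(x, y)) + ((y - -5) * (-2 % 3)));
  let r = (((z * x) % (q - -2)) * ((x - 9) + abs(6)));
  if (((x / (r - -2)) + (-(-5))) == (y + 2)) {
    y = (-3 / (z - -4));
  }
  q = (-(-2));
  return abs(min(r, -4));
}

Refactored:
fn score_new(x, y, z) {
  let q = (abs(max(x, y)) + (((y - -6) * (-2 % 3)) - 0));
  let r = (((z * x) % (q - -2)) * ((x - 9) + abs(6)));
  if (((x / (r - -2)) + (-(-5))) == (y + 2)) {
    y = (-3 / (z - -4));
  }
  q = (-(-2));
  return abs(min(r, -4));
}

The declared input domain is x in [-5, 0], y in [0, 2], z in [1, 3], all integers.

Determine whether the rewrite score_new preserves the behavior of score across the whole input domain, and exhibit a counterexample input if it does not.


These are not equivalent — on x=-5, y=0, z=1 the outputs split (16 vs 24).
score: q=5, then r=-16, then (((x / (r - -2)) + (-(-5))) == (y + 2)) is false, then q=2, then returns 16
score_new: q=6, then r=-24, then (((x / (r - -2)) + (-(-5))) == (y + 2)) is false, then q=2, then returns 24
verdict: not equivalent; witness: x=-5, y=0, z=1


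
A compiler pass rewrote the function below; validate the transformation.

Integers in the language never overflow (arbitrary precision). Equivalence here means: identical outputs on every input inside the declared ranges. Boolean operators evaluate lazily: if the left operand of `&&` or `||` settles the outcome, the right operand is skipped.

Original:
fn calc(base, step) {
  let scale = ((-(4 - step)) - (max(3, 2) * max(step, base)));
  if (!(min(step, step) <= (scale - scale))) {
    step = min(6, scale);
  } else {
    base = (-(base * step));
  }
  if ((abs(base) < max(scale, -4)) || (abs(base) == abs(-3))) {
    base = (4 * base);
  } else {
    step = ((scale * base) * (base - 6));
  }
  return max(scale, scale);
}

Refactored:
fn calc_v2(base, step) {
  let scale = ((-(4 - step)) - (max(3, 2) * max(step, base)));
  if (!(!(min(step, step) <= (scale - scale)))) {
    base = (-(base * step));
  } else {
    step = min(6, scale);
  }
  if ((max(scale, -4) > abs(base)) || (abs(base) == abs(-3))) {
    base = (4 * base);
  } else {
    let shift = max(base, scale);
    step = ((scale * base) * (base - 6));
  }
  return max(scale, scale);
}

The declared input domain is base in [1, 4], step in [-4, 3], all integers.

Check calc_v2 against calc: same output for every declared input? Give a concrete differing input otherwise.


Comparing the listings, the differences include: boolean connective usage differs, min/max/abs usage differs, comparison usage differs, statement counts differ, local variable names differ.
One worked example (base=3, step=-4) — calc: scale := -17 | (!(min(step, step) <= (scale - scale))): false | base := 12 | ((abs(base) < max(scale, -4)) || (abs(base) == abs(-3))): false | step := -1224 | result -17; calc_v2: scale := -17 | (!(!(min(step, step) <= (scale - scale)))): true | base := 12 | ((max(scale, -4) > abs(base)) || (abs(base) == abs(-3))): false | shift := 12 | step := -1224 | result -17; agreement on -17.
Across all 32 domain points the two functions coincide.
verdict: equivalent


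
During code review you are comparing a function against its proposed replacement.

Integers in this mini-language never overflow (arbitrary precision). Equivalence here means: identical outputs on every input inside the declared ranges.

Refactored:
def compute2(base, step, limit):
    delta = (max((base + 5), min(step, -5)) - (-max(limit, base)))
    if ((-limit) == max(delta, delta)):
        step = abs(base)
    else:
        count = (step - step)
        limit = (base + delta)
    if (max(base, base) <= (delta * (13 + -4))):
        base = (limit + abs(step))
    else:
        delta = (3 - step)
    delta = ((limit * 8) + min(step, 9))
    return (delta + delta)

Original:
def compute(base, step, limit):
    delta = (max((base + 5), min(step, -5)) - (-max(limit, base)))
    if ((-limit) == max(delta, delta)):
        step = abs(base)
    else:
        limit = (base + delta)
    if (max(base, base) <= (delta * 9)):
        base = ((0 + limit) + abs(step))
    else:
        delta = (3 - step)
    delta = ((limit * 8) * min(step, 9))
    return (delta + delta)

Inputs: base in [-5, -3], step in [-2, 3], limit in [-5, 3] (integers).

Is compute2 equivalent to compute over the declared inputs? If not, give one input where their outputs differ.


The rewrite breaks on base=-5, step=-2, limit=-5, where the results are 320 and -164.
compute: delta := -5 | ((-limit) == max(delta, delta)): false | limit := -10 | (max(base, base) <= (delta * 9)): false | delta := 5 | delta := 160 | result 320
compute2: delta := -5 | ((-limit) == max(delta, delta)): false | count := 0 | limit := -10 | (max(base, base) <= (delta * (13 + -4))): false | delta := 5 | delta := -82 | result -164
verdict: not equivalent; witness: base=-5, step=-2, limit=-5


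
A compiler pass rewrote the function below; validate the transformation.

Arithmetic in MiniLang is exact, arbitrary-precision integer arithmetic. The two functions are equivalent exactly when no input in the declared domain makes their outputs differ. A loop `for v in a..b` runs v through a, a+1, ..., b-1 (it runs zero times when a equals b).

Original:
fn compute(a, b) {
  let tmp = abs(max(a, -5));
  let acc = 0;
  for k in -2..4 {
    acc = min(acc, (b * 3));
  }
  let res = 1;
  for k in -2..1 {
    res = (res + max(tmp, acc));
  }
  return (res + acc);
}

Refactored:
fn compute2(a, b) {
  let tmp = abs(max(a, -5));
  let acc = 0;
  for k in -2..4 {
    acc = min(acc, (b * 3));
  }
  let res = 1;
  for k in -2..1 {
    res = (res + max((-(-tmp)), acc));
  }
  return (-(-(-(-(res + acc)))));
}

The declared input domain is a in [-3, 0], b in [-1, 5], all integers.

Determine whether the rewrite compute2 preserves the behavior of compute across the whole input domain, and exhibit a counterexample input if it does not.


Comparing the listings, the differences include: same computation, different form.
Spot check at a=0, b=2 — compute: tmp = 0; acc = 0; [k=-2]; acc = 0; [k=-1]; acc = 0; [k=0]; acc = 0; [k=1]; acc = 0; [k=2]; acc = 0; [k=3]; acc = 0; res = 1; [k=-2]; res = 1; [k=-1]; res = 1; [k=0]; res = 1; return 1. compute2: tmp = 0; acc = 0; [k=-2]; acc = 0; [k=-1]; acc = 0; [k=0]; acc = 0; [k=1]; acc = 0; [k=2]; acc = 0; [k=3]; acc = 0; res = 1; [k=-2]; res = 1; [k=-1]; res = 1; [k=0]; res = 1; return 1. Both give 1.
Across all 28 domain points the two functions coincide.
verdict: equivalent


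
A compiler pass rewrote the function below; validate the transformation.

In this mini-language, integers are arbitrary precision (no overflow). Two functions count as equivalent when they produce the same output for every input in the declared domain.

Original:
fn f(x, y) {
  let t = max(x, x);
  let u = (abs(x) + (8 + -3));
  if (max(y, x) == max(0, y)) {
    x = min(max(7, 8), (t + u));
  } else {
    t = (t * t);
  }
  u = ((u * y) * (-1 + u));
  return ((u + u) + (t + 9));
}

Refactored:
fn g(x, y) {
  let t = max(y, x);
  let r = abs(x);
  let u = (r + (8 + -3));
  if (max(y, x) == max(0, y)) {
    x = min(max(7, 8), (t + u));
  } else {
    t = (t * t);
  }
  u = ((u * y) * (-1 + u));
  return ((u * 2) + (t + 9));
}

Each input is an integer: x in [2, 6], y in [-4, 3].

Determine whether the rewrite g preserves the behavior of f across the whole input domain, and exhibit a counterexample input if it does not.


x=2, y=3 yields 263 from f but 264 from g.
verdict: not equivalent; witness: x=2, y=3


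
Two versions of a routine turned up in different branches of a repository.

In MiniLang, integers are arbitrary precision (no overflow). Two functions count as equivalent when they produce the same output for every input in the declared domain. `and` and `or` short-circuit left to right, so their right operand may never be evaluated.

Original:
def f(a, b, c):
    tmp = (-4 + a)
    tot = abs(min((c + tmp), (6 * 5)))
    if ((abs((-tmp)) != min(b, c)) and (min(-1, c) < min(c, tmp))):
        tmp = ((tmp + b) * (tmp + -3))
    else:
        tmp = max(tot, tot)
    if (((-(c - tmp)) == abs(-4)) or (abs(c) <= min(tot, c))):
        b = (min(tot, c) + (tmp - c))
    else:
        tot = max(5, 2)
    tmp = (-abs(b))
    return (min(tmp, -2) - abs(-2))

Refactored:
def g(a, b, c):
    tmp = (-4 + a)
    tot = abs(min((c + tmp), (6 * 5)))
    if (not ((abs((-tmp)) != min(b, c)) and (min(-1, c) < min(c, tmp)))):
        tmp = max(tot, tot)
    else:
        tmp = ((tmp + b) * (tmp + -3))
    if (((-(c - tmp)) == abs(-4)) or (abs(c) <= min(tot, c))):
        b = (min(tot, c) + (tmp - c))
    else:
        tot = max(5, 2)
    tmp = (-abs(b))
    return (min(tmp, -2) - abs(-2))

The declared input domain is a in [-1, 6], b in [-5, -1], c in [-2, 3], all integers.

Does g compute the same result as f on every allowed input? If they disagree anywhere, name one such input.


This is a faithful refactor — boolean connective usage differs, but the computed results match everywhere.
Tracing a=4, b=-5, c=-1: f: tmp := 0 | tot := 1 | ((abs((-tmp)) != min(b, c)) and (min(-1, c) < min(c, tmp))): false | tmp := 1 | (((-(c - tmp)) == abs(-4)) or (abs(c) <= min(tot, c))): false | tot := 5 | tmp := -5 | result -7 | g: tmp := 0 | tot := 1 | (not ((abs((-tmp)) != min(b, c)) and (min(-1, c) < min(c, tmp)))): true | tmp := 1 | (((-(c - tmp)) == abs(-4)) or (abs(c) <= min(tot, c))): false | tot := 5 | tmp := -5 | result -7 — matching result -7.
Sweeping the whole domain (240 inputs) finds no disagreement.
verdict: equivalent


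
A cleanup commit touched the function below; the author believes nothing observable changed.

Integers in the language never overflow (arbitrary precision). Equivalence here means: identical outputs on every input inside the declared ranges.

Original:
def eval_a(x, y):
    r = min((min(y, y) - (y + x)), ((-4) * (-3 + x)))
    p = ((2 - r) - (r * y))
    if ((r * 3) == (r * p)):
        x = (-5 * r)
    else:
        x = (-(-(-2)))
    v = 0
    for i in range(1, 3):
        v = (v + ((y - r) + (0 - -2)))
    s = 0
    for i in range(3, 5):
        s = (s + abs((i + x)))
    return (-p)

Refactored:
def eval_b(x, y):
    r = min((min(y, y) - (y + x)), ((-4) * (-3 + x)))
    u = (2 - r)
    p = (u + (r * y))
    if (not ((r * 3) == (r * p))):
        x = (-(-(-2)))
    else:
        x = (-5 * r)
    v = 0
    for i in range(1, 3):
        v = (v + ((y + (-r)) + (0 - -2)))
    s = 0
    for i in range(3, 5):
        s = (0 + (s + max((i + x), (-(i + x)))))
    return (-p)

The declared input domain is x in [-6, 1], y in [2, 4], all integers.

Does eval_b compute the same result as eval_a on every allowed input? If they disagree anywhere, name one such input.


x=-6, y=2 yields 16 from eval_a but -8 from eval_b.
verdict: not equivalent; witness: x=-6, y=2


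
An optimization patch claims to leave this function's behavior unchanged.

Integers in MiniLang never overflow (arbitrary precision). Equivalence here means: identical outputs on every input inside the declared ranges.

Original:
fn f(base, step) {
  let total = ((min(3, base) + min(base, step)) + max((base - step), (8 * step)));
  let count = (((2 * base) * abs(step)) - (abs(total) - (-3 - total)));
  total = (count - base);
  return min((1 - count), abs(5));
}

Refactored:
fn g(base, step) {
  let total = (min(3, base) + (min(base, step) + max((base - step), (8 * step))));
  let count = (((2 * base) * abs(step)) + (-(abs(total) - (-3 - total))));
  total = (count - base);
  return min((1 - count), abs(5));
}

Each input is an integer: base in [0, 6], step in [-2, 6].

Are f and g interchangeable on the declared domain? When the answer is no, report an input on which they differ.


Behavior is preserved: although arithmetic usage differs, the outputs never diverge.
Spot check at base=5, step=6 — f: total becomes 56; next count becomes -55; next total becomes -60; next final value 5. g: total becomes 56; next count becomes -55; next total becomes -60; next final value 5. Both give 5.
An exhaustive pass over the 63 declared inputs shows identical outputs.
verdict: equivalent


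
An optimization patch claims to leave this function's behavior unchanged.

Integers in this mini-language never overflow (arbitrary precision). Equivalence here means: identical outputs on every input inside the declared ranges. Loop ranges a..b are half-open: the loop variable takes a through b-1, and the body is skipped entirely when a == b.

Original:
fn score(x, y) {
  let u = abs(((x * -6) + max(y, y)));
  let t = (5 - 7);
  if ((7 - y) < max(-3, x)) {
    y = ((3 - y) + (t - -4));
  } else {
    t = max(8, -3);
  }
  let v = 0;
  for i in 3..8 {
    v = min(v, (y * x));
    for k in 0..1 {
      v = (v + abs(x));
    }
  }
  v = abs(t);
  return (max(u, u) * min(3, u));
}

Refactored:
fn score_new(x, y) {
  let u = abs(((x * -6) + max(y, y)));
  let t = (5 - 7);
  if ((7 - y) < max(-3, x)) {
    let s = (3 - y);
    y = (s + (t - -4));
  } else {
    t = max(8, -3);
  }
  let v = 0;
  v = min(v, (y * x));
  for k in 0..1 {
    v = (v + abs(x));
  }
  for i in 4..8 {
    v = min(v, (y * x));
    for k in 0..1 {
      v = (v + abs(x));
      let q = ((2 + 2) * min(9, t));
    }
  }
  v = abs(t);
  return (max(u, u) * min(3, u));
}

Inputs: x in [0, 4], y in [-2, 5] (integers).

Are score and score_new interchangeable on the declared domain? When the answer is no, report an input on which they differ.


Side by side, the visible changes include: min/max/abs usage differs; also arithmetic usage differs; also local variable names differ; also constant usage differs; also statement counts differ; also loop structure differs.
Tracing x=4, y=0: score: u becomes 24; next t becomes -2; next ((7 - y) < max(-3, x)) evaluates to false; next t becomes 8; next v becomes 0; next at i=3:; next v becomes 0; next at k=0:; next v becomes 4; next at i=4:; next v becomes 0; next at k=0:; next v becomes 4; next at i=5:; next v becomes 0; next at k=0:; next v becomes 4; next at i=6:; next v becomes 0; next at k=0:; next v becomes 4; next at i=7:; next v becomes 0; next at k=0:; next v becomes 4; next v becomes 8; next final value 72 | score_new: u becomes 24; next t becomes -2; next ((7 - y) < max(-3, x)) evaluates to false; next t becomes 8; next v becomes 0; next v becomes 0; next at k=0:; next v becomes 4; next at i=4:; next v becomes 0; next at k=0:; next v becomes 4; next q becomes 32; next at i=5:; next v becomes 0; next at k=0:; next v becomes 4; next q becomes 32; next at i=6:; next v becomes 0; next at k=0:; next v becomes 4; next q becomes 32; next at i=7:; next v becomes 0; next at k=0:; next v becomes 4; next q becomes 32; next v becomes 8; next final value 72 — matching result 72.
Across all 40 domain points the two functions coincide.
verdict: equivalent
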